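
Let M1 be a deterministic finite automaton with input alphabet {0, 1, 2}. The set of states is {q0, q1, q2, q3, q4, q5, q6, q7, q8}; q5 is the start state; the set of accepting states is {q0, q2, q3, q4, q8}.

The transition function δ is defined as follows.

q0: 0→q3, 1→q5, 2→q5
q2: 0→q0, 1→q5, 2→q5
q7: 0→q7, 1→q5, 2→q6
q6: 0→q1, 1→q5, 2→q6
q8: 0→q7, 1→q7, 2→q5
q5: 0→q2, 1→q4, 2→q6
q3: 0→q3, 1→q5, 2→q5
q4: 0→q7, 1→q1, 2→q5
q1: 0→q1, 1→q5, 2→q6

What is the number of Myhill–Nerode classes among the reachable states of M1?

Reachable states from the start: {q0,q1,q2,q3,q4,q5,q6,q7}. Unreachable: {q8} — drop them.
Initial partition by acceptance: {q0,q2,q3,q4} | {q1,q5,q6,q7}.
Split {q0,q2,q3,q4} by δ(·,0) → {q0,q2,q3} and {q4}.
Refine {q1,q5,q6,q7} on symbol 0: members go to different blocks, giving {q1,q6,q7} and {q5}.
Stable partition: {q0,q2,q3} | {q1,q6,q7} | {q4} | {q5} — 4 equivalence classes.

4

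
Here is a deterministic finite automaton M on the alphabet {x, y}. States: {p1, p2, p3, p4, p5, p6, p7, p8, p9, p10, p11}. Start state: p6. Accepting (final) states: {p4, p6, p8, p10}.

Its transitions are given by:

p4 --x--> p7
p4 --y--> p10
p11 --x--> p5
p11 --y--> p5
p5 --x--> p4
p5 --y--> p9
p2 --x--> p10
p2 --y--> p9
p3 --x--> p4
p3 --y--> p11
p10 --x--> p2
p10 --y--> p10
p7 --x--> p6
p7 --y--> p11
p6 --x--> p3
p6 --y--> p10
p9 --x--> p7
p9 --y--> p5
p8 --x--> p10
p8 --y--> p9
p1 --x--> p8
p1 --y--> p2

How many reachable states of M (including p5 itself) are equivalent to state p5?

4

First remove the unreachable states {p1,p8}; 9 states remain.
Start with accepting vs non-accepting: {p4,p6,p10} | {p2,p3,p5,p7,p9,p11}.
On input x, block {p2,p3,p5,p7,p9,p11} splits into {p2,p3,p5,p7} and {p9,p11}.
No further refinement is possible. Final partition (3 blocks): {p4,p6,p10} | {p2,p3,p5,p7} | {p9,p11}.
State p5 belongs to the block {p2,p3,p5,p7}, which has 4 states.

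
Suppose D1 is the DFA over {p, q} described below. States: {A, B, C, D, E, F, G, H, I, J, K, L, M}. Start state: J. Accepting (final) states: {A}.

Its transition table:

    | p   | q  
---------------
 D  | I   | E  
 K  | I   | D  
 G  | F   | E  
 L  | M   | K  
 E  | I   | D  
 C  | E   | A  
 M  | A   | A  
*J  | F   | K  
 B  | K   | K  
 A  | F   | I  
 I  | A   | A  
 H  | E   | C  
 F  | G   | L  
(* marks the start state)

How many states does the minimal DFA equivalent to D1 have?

First remove the unreachable states {B,C,H}; 10 states remain.
Start with accepting vs non-accepting: {A} | {D,E,F,G,I,J,K,L,M}.
On input p, block {D,E,F,G,I,J,K,L,M} splits into {D,E,F,G,J,K,L} and {I,M}.
Refine {D,E,F,G,J,K,L} on symbol p: members go to different blocks, giving {D,E,K,L} and {F,G,J}.
No further refinement is possible. Final partition (4 blocks): {A} | {D,E,K,L} | {I,M} | {F,G,J}.

4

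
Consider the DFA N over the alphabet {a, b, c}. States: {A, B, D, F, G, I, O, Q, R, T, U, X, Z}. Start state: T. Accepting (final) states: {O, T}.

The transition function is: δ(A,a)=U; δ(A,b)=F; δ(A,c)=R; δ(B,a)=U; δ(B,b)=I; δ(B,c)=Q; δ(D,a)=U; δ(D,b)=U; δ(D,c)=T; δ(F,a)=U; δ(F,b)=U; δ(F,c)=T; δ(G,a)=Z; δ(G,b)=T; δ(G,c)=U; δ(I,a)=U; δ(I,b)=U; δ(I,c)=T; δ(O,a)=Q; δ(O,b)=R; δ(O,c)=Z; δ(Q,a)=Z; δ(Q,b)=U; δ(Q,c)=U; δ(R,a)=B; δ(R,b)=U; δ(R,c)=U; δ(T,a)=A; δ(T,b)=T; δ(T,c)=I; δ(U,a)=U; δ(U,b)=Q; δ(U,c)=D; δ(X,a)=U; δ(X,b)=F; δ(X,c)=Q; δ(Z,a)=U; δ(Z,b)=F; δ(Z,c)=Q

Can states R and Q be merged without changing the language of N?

Yes

States {G,O,X} cannot be reached from the start state, so discard them.
P0 = {T} | {A,B,D,F,I,Q,R,U,Z}.
Split {A,B,D,F,I,Q,R,U,Z} by δ(·,c) → {A,B,Q,R,U,Z} and {D,F,I}.
On input b, block {A,B,Q,R,U,Z} splits into {Q,R,U} and {A,B,Z}.
On input a, block {Q,R,U} splits into {Q,R} and {U}.
Stable partition: {T} | {Q,R} | {D,F,I} | {A,B,Z} | {U} — 5 equivalence classes.
R and Q lie in the same block of the stable partition, so they are equivalent — no string distinguishes them.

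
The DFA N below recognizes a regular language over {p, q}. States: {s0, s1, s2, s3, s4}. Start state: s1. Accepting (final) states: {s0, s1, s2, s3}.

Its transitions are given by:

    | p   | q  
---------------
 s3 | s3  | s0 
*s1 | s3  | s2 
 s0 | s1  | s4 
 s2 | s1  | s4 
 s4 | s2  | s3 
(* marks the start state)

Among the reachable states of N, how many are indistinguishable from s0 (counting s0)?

2

Every state is reachable, so we keep all 5.
Start with accepting vs non-accepting: {s0,s1,s2,s3} | {s4}.
Split {s0,s1,s2,s3} by δ(·,q) → {s0,s2} and {s1,s3}.
The partition is now stable with 3 blocks: {s0,s2} | {s4} | {s1,s3}.
The equivalence class containing s0 is {s0,s2}, of size 2.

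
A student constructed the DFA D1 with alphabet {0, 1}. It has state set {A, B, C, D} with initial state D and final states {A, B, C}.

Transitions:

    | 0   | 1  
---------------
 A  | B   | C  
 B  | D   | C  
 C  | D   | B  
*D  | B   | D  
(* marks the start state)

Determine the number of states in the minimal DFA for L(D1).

States {A} cannot be reached from the start state, so discard them.
Start with accepting vs non-accepting: {B,C} | {D}.
Stable partition: {B,C} | {D} — 2 equivalence classes.

2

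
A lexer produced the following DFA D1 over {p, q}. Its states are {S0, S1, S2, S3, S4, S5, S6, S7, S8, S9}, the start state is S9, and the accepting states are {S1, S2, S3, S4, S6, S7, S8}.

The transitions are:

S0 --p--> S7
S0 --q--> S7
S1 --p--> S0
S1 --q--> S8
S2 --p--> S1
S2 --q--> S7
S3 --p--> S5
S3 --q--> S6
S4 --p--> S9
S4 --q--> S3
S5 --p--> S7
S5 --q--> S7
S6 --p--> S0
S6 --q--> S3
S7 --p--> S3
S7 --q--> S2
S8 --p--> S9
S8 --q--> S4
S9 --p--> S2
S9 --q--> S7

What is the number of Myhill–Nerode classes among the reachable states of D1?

3

Every state is reachable, so we keep all 10.
Start with accepting vs non-accepting: {S1,S2,S3,S4,S6,S7,S8} | {S0,S5,S9}.
Split {S1,S2,S3,S4,S6,S7,S8} by δ(·,p) → {S1,S3,S4,S6,S8} and {S2,S7}.
The partition is now stable with 3 blocks: {S1,S3,S4,S6,S8} | {S0,S5,S9} | {S2,S7}.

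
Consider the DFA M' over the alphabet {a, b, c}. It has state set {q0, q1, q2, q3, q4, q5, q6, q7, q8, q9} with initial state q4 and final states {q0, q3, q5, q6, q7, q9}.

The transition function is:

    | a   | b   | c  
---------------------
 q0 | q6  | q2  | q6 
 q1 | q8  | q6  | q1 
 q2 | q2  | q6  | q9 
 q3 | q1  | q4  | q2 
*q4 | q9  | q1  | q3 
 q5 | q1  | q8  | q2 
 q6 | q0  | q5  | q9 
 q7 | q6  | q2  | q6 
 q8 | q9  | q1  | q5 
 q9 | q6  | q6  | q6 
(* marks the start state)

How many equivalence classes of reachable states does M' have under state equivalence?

States {q7} cannot be reached from the start state, so discard them.
Initial partition by acceptance: {q0,q3,q5,q6,q9} | {q1,q2,q4,q8}.
On input a, block {q0,q3,q5,q6,q9} splits into {q0,q6,q9} and {q3,q5}.
On input b, block {q0,q6,q9} splits into {q0} and {q6} and {q9}.
On input a, block {q1,q2,q4,q8} splits into {q1,q2} and {q4,q8}.
Refine {q1,q2} on symbol a: members go to different blocks, giving {q1} and {q2}.
Stable partition: {q0} | {q1} | {q3,q5} | {q6} | {q9} | {q4,q8} | {q2} — 7 equivalence classes.

7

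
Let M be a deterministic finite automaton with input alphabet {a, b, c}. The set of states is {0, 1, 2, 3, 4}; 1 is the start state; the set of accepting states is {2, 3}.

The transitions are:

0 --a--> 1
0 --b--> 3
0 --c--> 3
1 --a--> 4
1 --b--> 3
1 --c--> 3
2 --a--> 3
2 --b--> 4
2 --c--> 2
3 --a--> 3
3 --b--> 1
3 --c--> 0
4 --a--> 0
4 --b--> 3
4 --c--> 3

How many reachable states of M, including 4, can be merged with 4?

3

Reachable states from the start: {0,1,3,4}. Unreachable: {2} — drop them.
P0 = {3} | {0,1,4}.
The partition is now stable with 2 blocks: {3} | {0,1,4}.
State 4 belongs to the block {0,1,4}, which has 3 states.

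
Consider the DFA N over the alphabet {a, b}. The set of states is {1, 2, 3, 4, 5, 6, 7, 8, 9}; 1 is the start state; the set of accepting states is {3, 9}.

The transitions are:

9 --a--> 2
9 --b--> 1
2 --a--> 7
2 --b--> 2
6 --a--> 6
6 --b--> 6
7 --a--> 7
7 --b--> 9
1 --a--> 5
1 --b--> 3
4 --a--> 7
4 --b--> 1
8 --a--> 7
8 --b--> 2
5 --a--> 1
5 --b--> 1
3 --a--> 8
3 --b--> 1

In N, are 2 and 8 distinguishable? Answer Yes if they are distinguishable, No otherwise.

States {4,6} cannot be reached from the start state, so discard them.
P0 = {3,9} | {1,2,5,7,8}.
On input b, block {1,2,5,7,8} splits into {2,5,8} and {1,7}.
On input b, block {2,5,8} splits into {2,8} and {5}.
Refine {1,7} on symbol a: members go to different blocks, giving {1} and {7}.
The partition is now stable with 5 blocks: {3,9} | {2,8} | {1} | {5} | {7}.
2 and 8 lie in the same block of the stable partition, so they are equivalent — no string distinguishes them.

No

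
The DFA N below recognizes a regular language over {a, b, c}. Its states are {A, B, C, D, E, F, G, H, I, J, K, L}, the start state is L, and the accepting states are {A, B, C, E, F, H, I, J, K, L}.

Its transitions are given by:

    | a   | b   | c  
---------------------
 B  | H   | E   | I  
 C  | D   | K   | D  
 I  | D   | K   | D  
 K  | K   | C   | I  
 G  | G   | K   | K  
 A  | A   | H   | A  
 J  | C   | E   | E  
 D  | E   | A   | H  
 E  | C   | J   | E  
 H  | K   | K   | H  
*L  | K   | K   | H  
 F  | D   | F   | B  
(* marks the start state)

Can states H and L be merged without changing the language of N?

Yes

States {B,F,G} cannot be reached from the start state, so discard them.
Initial partition by acceptance: {A,C,E,H,I,J,K,L} | {D}.
Refine {A,C,E,H,I,J,K,L} on symbol a: members go to different blocks, giving {A,E,H,J,K,L} and {C,I}.
Split {A,E,H,J,K,L} by δ(·,a) → {A,H,K,L} and {E,J}.
Split {A,H,K,L} by δ(·,b) → {A,H,L} and {K}.
Split {A,H,L} by δ(·,a) → {H,L} and {A}.
No further refinement is possible. Final partition (6 blocks): {H,L} | {D} | {C,I} | {E,J} | {K} | {A}.
H and L lie in the same block of the stable partition, so they are equivalent — no string distinguishes them.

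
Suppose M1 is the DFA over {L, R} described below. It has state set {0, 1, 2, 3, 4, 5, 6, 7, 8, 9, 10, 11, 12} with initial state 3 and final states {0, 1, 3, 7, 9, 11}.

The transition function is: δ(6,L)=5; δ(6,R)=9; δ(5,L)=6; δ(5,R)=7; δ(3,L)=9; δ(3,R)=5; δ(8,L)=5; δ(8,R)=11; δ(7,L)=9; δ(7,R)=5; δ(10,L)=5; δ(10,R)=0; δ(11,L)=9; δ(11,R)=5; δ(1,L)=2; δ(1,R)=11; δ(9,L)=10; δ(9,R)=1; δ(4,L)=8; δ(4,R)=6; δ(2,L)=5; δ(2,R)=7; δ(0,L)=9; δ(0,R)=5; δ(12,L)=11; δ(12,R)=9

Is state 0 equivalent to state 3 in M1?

Reachable states from the start: {0,1,2,3,5,6,7,9,10,11}. Unreachable: {4,8,12} — drop them.
Start with accepting vs non-accepting: {0,1,3,7,9,11} | {2,5,6,10}.
On input L, block {0,1,3,7,9,11} splits into {0,3,7,11} and {1,9}.
Split {2,5,6,10} by δ(·,R) → {2,5,10} and {6}.
Split {2,5,10} by δ(·,L) → {2,10} and {5}.
On input R, block {1,9} splits into {1} and {9}.
No further refinement is possible. Final partition (6 blocks): {0,3,7,11} | {2,10} | {1} | {6} | {5} | {9}.
0 and 3 lie in the same block of the stable partition, so they are equivalent — no string distinguishes them.

Yes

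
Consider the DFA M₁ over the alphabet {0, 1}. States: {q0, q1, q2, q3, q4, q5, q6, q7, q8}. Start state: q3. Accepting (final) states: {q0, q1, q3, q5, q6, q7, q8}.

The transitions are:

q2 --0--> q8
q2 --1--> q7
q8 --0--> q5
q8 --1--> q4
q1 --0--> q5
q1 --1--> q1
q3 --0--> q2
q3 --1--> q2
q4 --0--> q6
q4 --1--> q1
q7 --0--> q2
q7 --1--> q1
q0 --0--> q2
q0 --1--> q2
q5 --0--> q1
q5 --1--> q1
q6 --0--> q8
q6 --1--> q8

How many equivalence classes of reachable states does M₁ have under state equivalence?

7

First remove the unreachable states {q0}; 8 states remain.
Start with accepting vs non-accepting: {q1,q3,q5,q6,q7,q8} | {q2,q4}.
Refine {q1,q3,q5,q6,q7,q8} on symbol 0: members go to different blocks, giving {q1,q5,q6,q8} and {q3,q7}.
On input 1, block {q1,q5,q6,q8} splits into {q1,q5,q6} and {q8}.
Split {q1,q5,q6} by δ(·,0) → {q1,q5} and {q6}.
Refine {q2,q4} on symbol 0: members go to different blocks, giving {q2} and {q4}.
On input 1, block {q3,q7} splits into {q3} and {q7}.
The partition is now stable with 7 blocks: {q1,q5} | {q2} | {q3} | {q8} | {q6} | {q4} | {q7}.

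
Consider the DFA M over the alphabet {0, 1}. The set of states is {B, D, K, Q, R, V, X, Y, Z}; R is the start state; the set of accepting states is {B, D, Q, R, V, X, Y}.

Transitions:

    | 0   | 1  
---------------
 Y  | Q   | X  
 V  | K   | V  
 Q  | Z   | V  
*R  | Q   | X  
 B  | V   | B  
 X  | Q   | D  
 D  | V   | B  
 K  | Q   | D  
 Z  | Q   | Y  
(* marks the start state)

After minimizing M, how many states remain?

All states are reachable from the start state.
Start with accepting vs non-accepting: {B,D,Q,R,V,X,Y} | {K,Z}.
On input 0, block {B,D,Q,R,V,X,Y} splits into {B,D,R,X,Y} and {Q,V}.
No further refinement is possible. Final partition (3 blocks): {B,D,R,X,Y} | {K,Z} | {Q,V}.

3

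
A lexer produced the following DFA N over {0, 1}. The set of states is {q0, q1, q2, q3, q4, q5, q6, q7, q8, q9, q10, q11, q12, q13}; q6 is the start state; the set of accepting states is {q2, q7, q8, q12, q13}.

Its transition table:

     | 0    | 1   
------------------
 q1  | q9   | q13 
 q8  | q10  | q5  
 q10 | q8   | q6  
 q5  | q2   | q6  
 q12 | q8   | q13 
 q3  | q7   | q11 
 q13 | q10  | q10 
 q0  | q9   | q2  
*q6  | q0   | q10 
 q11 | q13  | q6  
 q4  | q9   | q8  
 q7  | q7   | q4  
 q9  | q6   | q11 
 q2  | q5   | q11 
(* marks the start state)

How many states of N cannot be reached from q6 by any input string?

BFS from q6 reaches {q0, q2, q5, q6, q8, q9, q10, q11, q13}; the 5 state(s) q1, q3, q4, q7, q12 are never visited.

5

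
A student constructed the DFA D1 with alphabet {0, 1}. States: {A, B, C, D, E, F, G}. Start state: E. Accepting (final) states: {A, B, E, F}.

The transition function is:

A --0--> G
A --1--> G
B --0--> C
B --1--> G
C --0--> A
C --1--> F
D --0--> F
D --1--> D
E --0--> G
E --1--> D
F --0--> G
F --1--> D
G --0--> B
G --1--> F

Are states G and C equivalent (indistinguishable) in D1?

Start with accepting vs non-accepting: {A,B,E,F} | {C,D,G}.
Refine {C,D,G} on symbol 1: members go to different blocks, giving {C,G} and {D}.
Split {A,B,E,F} by δ(·,1) → {A,B} and {E,F}.
Stable partition: {A,B} | {C,G} | {D} | {E,F} — 4 equivalence classes.
G and C lie in the same block of the stable partition, so they are equivalent — no string distinguishes them.

Yes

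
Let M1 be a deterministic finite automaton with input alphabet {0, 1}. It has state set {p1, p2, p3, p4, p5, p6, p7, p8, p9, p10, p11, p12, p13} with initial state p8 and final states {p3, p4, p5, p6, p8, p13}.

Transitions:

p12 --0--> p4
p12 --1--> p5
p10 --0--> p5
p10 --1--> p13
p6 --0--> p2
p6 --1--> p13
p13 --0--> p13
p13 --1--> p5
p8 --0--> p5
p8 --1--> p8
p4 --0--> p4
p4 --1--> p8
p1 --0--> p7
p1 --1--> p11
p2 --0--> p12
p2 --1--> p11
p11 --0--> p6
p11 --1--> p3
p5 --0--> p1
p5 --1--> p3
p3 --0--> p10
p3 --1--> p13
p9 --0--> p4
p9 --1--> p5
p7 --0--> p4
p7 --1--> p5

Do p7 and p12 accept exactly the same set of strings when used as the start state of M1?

Reachable states from the start: {p1,p2,p3,p4,p5,p6,p7,p8,p10,p11,p12,p13}. Unreachable: {p9} — drop them.
Start with accepting vs non-accepting: {p3,p4,p5,p6,p8,p13} | {p1,p2,p7,p10,p11,p12}.
Split {p3,p4,p5,p6,p8,p13} by δ(·,0) → {p3,p5,p6} and {p4,p8,p13}.
On input 1, block {p3,p5,p6} splits into {p3,p6} and {p5}.
Split {p1,p2,p7,p10,p11,p12} by δ(·,0) → {p1,p2} and {p7,p12} and {p10} and {p11}.
Refine {p3,p6} on symbol 0: members go to different blocks, giving {p3} and {p6}.
Split {p4,p8,p13} by δ(·,0) → {p4,p13} and {p8}.
On input 1, block {p4,p13} splits into {p4} and {p13}.
The partition is now stable with 10 blocks: {p3} | {p1,p2} | {p4} | {p5} | {p7,p12} | {p10} | {p11} | {p6} | {p8} | {p13}.
p7 and p12 lie in the same block of the stable partition, so they are equivalent — no string distinguishes them.

Yes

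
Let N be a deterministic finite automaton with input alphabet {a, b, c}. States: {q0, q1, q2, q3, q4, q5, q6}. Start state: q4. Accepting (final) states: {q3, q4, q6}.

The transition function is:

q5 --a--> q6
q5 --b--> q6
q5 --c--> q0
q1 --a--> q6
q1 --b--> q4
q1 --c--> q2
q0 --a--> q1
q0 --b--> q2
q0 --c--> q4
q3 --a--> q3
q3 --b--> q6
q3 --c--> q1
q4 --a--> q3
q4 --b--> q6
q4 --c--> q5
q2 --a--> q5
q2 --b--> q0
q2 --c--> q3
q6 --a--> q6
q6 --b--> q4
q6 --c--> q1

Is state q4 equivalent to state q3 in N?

Every state is reachable, so we keep all 7.
P0 = {q3,q4,q6} | {q0,q1,q2,q5}.
Split {q0,q1,q2,q5} by δ(·,a) → {q0,q2} and {q1,q5}.
The partition is now stable with 3 blocks: {q3,q4,q6} | {q0,q2} | {q1,q5}.
q4 and q3 lie in the same block of the stable partition, so they are equivalent — no string distinguishes them.

Yes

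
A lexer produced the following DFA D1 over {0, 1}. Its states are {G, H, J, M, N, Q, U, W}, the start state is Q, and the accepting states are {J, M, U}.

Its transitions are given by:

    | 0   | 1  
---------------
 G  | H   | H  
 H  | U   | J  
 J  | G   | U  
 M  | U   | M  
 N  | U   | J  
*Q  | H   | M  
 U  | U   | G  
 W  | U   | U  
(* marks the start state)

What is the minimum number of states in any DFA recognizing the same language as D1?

6

States {N,W} cannot be reached from the start state, so discard them.
Initial partition by acceptance: {J,M,U} | {G,H,Q}.
On input 0, block {J,M,U} splits into {M,U} and {J}.
On input 1, block {M,U} splits into {U} and {M}.
On input 0, block {G,H,Q} splits into {G,Q} and {H}.
Split {G,Q} by δ(·,1) → {G} and {Q}.
The partition is now stable with 6 blocks: {U} | {G} | {J} | {M} | {H} | {Q}.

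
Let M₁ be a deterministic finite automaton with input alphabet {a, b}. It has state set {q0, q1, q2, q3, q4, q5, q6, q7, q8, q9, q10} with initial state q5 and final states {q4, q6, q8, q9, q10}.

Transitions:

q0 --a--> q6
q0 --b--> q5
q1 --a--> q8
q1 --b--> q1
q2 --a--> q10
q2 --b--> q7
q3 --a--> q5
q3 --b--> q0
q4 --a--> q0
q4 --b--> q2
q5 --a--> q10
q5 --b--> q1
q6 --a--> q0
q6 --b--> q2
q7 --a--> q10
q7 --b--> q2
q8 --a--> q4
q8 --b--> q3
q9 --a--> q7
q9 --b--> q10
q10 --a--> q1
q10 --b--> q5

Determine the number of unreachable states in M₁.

BFS from q5 reaches {q0, q1, q2, q3, q4, q5, q6, q7, q8, q10}; the 1 state(s) q9 are never visited.

1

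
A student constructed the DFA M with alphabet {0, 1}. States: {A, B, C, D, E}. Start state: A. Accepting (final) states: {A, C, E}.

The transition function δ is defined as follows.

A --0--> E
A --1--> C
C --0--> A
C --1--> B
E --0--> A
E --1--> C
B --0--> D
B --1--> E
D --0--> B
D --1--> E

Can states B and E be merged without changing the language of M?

No

Every state is reachable, so we keep all 5.
Initial partition by acceptance: {A,C,E} | {B,D}.
Refine {A,C,E} on symbol 1: members go to different blocks, giving {A,E} and {C}.
No further refinement is possible. Final partition (3 blocks): {A,E} | {B,D} | {C}.
B and E end up in different blocks, so they are distinguishable. For instance, the string 'ε' is accepted from only E.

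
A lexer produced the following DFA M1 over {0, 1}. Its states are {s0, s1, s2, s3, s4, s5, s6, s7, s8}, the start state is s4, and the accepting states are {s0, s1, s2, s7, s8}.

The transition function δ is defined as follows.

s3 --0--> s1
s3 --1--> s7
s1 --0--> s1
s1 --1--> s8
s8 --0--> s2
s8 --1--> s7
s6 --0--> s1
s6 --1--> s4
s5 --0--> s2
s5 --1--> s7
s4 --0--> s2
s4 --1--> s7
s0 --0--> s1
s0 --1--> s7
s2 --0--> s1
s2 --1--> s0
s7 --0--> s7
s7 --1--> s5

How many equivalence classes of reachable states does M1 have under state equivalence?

States {s3,s6} cannot be reached from the start state, so discard them.
Start with accepting vs non-accepting: {s0,s1,s2,s7,s8} | {s4,s5}.
On input 1, block {s0,s1,s2,s7,s8} splits into {s0,s1,s2,s8} and {s7}.
On input 1, block {s0,s1,s2,s8} splits into {s0,s8} and {s1,s2}.
The partition is now stable with 4 blocks: {s0,s8} | {s4,s5} | {s7} | {s1,s2}.

4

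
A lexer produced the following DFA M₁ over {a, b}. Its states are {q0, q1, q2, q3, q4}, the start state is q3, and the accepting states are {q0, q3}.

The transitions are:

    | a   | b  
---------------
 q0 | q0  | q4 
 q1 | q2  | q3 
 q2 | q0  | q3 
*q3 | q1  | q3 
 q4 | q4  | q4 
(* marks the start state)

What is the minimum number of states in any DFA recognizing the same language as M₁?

5

All states are reachable from the start state.
Initial partition by acceptance: {q0,q3} | {q1,q2,q4}.
On input a, block {q0,q3} splits into {q0} and {q3}.
Refine {q1,q2,q4} on symbol a: members go to different blocks, giving {q1,q4} and {q2}.
Refine {q1,q4} on symbol a: members go to different blocks, giving {q1} and {q4}.
The partition is now stable with 5 blocks: {q0} | {q1} | {q3} | {q2} | {q4}.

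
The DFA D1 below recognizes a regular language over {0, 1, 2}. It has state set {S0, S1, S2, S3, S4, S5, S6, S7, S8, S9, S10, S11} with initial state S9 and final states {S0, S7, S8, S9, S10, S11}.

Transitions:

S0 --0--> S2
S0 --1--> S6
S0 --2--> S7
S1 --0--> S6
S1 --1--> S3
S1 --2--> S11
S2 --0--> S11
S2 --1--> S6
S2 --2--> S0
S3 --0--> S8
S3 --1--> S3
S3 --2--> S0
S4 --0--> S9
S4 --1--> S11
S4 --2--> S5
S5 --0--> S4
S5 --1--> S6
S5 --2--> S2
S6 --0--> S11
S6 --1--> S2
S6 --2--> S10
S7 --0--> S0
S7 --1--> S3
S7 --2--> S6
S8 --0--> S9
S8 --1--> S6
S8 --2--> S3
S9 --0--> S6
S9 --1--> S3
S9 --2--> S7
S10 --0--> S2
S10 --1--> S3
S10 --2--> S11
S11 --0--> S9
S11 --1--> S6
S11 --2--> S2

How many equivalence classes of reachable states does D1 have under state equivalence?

3

First remove the unreachable states {S1,S4,S5}; 9 states remain.
Start with accepting vs non-accepting: {S0,S7,S8,S9,S10,S11} | {S2,S3,S6}.
On input 0, block {S0,S7,S8,S9,S10,S11} splits into {S0,S9,S10} and {S7,S8,S11}.
No further refinement is possible. Final partition (3 blocks): {S0,S9,S10} | {S2,S3,S6} | {S7,S8,S11}.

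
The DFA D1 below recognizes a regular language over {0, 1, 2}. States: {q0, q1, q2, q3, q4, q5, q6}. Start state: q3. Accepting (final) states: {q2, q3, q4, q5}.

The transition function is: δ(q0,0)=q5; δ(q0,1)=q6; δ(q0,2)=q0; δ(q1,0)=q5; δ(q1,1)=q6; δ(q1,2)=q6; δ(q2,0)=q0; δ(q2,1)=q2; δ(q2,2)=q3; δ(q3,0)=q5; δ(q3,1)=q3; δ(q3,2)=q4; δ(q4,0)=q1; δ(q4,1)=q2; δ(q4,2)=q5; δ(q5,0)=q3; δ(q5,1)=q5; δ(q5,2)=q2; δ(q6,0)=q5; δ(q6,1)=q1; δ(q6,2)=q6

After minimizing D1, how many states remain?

3

Every state is reachable, so we keep all 7.
Start with accepting vs non-accepting: {q2,q3,q4,q5} | {q0,q1,q6}.
On input 0, block {q2,q3,q4,q5} splits into {q2,q4} and {q3,q5}.
No further refinement is possible. Final partition (3 blocks): {q2,q4} | {q0,q1,q6} | {q3,q5}.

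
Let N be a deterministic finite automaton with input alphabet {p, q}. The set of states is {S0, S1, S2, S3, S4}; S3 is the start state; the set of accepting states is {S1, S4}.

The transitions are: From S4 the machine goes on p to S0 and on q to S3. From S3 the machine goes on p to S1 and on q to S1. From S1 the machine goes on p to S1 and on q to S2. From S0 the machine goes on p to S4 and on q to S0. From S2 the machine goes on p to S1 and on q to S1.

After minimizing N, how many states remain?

2

Reachable states from the start: {S1,S2,S3}. Unreachable: {S0,S4} — drop them.
Initial partition by acceptance: {S1} | {S2,S3}.
Stable partition: {S1} | {S2,S3} — 2 equivalence classes.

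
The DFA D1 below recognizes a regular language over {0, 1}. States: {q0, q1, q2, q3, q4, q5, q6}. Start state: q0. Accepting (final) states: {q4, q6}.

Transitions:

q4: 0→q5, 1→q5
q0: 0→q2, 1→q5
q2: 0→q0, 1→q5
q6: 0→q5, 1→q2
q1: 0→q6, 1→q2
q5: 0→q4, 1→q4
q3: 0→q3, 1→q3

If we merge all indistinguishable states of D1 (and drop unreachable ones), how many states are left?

3

Reachable states from the start: {q0,q2,q4,q5}. Unreachable: {q1,q3,q6} — drop them.
Start with accepting vs non-accepting: {q4} | {q0,q2,q5}.
On input 0, block {q0,q2,q5} splits into {q0,q2} and {q5}.
No further refinement is possible. Final partition (3 blocks): {q4} | {q0,q2} | {q5}.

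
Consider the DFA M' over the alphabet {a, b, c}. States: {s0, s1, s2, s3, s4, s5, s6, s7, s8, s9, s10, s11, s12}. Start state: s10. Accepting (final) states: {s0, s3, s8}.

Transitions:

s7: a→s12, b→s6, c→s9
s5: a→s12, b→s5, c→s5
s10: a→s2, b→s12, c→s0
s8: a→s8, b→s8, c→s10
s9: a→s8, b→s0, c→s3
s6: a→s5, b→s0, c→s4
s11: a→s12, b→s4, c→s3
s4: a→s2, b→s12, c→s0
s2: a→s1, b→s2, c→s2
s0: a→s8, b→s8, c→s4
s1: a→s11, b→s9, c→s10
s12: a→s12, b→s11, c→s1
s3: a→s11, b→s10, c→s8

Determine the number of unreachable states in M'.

3

BFS from s10 reaches {s0, s1, s2, s3, s4, s8, s9, s10, s11, s12}; the 3 state(s) s5, s6, s7 are never visited.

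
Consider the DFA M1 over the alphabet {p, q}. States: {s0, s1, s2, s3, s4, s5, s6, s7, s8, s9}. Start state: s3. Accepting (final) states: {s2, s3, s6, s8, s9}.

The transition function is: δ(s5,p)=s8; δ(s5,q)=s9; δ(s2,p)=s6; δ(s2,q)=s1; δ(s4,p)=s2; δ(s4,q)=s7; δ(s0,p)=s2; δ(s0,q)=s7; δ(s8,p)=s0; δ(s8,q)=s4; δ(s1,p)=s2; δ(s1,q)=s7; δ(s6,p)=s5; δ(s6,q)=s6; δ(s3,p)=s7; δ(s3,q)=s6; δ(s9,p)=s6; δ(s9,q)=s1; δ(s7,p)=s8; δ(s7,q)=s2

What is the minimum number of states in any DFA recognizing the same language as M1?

Every state is reachable, so we keep all 10.
Start with accepting vs non-accepting: {s2,s3,s6,s8,s9} | {s0,s1,s4,s5,s7}.
Refine {s2,s3,s6,s8,s9} on symbol p: members go to different blocks, giving {s3,s6,s8} and {s2,s9}.
On input q, block {s3,s6,s8} splits into {s3,s6} and {s8}.
Refine {s0,s1,s4,s5,s7} on symbol p: members go to different blocks, giving {s0,s1,s4} and {s5,s7}.
Stable partition: {s3,s6} | {s0,s1,s4} | {s2,s9} | {s8} | {s5,s7} — 5 equivalence classes.

5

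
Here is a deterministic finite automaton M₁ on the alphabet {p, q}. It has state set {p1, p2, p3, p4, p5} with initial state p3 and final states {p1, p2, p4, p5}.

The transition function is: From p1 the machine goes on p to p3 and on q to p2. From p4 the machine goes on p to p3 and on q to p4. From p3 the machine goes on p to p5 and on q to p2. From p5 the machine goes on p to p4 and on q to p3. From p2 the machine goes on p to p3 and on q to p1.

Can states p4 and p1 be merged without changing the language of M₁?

Yes

Initial partition by acceptance: {p1,p2,p4,p5} | {p3}.
On input p, block {p1,p2,p4,p5} splits into {p1,p2,p4} and {p5}.
Stable partition: {p1,p2,p4} | {p3} | {p5} — 3 equivalence classes.
p4 and p1 lie in the same block of the stable partition, so they are equivalent — no string distinguishes them.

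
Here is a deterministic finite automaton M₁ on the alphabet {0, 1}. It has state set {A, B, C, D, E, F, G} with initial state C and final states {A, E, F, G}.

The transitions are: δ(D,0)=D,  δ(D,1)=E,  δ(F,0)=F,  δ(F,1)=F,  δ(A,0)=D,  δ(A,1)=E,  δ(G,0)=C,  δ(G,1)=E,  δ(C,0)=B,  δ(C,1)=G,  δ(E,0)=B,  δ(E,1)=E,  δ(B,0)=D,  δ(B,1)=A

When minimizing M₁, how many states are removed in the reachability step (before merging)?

No path from C leads to F; the other 6 states are all reachable.

1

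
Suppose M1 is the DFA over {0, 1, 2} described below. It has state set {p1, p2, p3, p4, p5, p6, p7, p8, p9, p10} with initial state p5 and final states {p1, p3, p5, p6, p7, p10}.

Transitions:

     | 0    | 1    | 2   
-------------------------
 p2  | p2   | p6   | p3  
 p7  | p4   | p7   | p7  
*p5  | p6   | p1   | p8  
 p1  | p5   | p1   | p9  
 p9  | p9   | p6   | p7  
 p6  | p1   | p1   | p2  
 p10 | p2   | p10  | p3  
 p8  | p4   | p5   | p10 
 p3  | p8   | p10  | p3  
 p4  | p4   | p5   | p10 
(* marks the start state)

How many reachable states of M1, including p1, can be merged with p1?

3

All states are reachable from the start state.
P0 = {p1,p3,p5,p6,p7,p10} | {p2,p4,p8,p9}.
Split {p1,p3,p5,p6,p7,p10} by δ(·,0) → {p1,p5,p6} and {p3,p7,p10}.
The partition is now stable with 3 blocks: {p1,p5,p6} | {p2,p4,p8,p9} | {p3,p7,p10}.
State p1 belongs to the block {p1,p5,p6}, which has 3 states.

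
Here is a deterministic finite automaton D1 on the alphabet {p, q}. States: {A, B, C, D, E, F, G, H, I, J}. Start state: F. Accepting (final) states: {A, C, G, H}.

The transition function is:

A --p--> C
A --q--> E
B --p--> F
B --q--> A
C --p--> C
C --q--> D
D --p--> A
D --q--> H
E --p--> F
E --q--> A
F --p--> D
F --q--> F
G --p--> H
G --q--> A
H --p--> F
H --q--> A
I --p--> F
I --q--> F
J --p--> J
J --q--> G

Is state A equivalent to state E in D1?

Reachable states from the start: {A,C,D,E,F,H}. Unreachable: {B,G,I,J} — drop them.
Initial partition by acceptance: {A,C,H} | {D,E,F}.
Refine {A,C,H} on symbol p: members go to different blocks, giving {A,C} and {H}.
Split {D,E,F} by δ(·,p) → {E,F} and {D}.
Split {A,C} by δ(·,q) → {A} and {C}.
Split {E,F} by δ(·,p) → {E} and {F}.
The partition is now stable with 6 blocks: {A} | {E} | {H} | {D} | {C} | {F}.
A and E end up in different blocks, so they are distinguishable. For instance, the string 'ε' is accepted from only A.

No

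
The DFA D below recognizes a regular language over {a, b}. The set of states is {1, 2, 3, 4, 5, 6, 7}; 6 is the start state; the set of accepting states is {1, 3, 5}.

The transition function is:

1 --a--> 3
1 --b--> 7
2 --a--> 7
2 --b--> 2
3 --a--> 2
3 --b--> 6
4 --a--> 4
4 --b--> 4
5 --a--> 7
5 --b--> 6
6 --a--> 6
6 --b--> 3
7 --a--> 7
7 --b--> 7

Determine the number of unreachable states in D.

3

No path from 6 leads to 1, 4, 5; the other 4 states are all reachable.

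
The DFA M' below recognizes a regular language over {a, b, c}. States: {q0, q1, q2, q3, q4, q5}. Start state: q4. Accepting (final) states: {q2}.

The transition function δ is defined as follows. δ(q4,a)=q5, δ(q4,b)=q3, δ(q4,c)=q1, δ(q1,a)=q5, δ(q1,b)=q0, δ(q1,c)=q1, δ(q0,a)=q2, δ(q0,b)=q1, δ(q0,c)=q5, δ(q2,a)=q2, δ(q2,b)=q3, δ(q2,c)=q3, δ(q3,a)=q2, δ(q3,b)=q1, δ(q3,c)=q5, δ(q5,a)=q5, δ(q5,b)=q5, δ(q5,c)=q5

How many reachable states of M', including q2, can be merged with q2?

Every state is reachable, so we keep all 6.
Initial partition by acceptance: {q2} | {q0,q1,q3,q4,q5}.
Refine {q0,q1,q3,q4,q5} on symbol a: members go to different blocks, giving {q1,q4,q5} and {q0,q3}.
Refine {q1,q4,q5} on symbol b: members go to different blocks, giving {q1,q4} and {q5}.
Stable partition: {q2} | {q1,q4} | {q0,q3} | {q5} — 4 equivalence classes.
State q2 belongs to the block {q2}, which has 1 states.

1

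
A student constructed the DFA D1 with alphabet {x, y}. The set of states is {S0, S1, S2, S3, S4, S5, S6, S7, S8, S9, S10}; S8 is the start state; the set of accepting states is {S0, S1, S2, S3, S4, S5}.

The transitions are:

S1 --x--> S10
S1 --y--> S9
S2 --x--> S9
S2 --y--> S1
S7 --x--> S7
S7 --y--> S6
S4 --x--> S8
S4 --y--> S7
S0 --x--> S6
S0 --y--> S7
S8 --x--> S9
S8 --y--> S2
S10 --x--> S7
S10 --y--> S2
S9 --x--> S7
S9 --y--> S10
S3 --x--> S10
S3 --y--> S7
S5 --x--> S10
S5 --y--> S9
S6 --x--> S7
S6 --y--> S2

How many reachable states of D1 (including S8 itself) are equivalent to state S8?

3

States {S0,S3,S4,S5} cannot be reached from the start state, so discard them.
Start with accepting vs non-accepting: {S1,S2} | {S6,S7,S8,S9,S10}.
Refine {S1,S2} on symbol y: members go to different blocks, giving {S1} and {S2}.
On input y, block {S6,S7,S8,S9,S10} splits into {S6,S8,S10} and {S7,S9}.
The partition is now stable with 4 blocks: {S1} | {S6,S8,S10} | {S2} | {S7,S9}.
State S8 belongs to the block {S6,S8,S10}, which has 3 states.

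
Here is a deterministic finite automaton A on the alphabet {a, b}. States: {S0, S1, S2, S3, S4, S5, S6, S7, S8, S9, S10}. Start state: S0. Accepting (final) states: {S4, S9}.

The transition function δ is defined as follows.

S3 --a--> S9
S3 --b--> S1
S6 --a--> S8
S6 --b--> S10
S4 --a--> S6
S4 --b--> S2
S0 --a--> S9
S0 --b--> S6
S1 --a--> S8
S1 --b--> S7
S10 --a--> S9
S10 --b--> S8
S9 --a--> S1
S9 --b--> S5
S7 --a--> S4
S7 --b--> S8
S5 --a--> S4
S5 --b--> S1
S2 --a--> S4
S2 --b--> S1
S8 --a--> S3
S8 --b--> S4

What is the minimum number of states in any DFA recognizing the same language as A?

Every state is reachable, so we keep all 11.
Start with accepting vs non-accepting: {S4,S9} | {S0,S1,S2,S3,S5,S6,S7,S8,S10}.
Refine {S0,S1,S2,S3,S5,S6,S7,S8,S10} on symbol a: members go to different blocks, giving {S0,S2,S3,S5,S7,S10} and {S1,S6,S8}.
On input a, block {S1,S6,S8} splits into {S1,S6} and {S8}.
Split {S0,S2,S3,S5,S7,S10} by δ(·,b) → {S0,S2,S3,S5} and {S7,S10}.
The partition is now stable with 5 blocks: {S4,S9} | {S0,S2,S3,S5} | {S1,S6} | {S8} | {S7,S10}.

5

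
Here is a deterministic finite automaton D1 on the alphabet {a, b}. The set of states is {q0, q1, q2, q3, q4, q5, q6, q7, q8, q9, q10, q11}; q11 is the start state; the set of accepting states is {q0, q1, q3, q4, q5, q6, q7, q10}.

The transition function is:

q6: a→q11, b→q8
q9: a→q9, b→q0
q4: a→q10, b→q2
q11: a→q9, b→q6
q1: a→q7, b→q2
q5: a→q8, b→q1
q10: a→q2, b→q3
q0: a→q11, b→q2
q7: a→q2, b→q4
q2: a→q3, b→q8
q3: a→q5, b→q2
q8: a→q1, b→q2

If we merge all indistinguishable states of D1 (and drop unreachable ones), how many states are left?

5

Initial partition by acceptance: {q0,q1,q3,q4,q5,q6,q7,q10} | {q2,q8,q9,q11}.
On input a, block {q0,q1,q3,q4,q5,q6,q7,q10} splits into {q0,q5,q6,q7,q10} and {q1,q3,q4}.
Split {q0,q5,q6,q7,q10} by δ(·,b) → {q5,q7,q10} and {q0,q6}.
On input a, block {q2,q8,q9,q11} splits into {q2,q8} and {q9,q11}.
No further refinement is possible. Final partition (5 blocks): {q5,q7,q10} | {q2,q8} | {q1,q3,q4} | {q0,q6} | {q9,q11}.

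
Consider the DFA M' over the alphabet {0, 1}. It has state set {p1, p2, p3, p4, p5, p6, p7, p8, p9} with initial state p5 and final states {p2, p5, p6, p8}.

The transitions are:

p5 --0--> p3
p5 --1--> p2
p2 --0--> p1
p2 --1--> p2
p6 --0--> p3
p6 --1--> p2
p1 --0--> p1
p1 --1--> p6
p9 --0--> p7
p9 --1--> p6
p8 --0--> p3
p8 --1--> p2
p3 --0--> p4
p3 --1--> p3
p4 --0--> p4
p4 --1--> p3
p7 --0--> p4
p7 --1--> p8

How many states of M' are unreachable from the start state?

Starting at p5 and following transitions, the reachable set is {p1, p2, p3, p4, p5, p6}. That leaves p7, p8, p9 unreachable — 3 in total.

3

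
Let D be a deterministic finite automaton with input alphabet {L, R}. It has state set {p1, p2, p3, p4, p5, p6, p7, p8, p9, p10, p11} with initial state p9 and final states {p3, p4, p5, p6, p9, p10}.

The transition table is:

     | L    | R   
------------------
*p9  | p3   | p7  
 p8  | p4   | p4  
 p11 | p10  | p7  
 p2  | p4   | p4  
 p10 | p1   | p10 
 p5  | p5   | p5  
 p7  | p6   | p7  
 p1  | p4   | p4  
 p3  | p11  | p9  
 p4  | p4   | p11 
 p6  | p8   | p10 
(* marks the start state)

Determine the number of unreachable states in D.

2

BFS from p9 reaches {p1, p3, p4, p6, p7, p8, p9, p10, p11}; the 2 state(s) p2, p5 are never visited.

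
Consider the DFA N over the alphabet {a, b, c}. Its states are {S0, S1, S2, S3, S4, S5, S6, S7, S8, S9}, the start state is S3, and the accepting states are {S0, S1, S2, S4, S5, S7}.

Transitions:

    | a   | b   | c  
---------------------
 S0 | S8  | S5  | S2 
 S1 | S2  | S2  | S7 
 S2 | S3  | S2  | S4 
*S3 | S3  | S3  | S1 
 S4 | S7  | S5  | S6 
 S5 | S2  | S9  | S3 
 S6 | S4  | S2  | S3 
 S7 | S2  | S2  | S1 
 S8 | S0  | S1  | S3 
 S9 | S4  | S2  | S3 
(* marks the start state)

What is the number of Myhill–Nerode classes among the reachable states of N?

6

Reachable states from the start: {S1,S2,S3,S4,S5,S6,S7,S9}. Unreachable: {S0,S8} — drop them.
Start with accepting vs non-accepting: {S1,S2,S4,S5,S7} | {S3,S6,S9}.
On input a, block {S1,S2,S4,S5,S7} splits into {S1,S4,S5,S7} and {S2}.
Refine {S1,S4,S5,S7} on symbol a: members go to different blocks, giving {S1,S5,S7} and {S4}.
Split {S1,S5,S7} by δ(·,b) → {S1,S7} and {S5}.
Split {S3,S6,S9} by δ(·,a) → {S6,S9} and {S3}.
The partition is now stable with 6 blocks: {S1,S7} | {S6,S9} | {S2} | {S4} | {S5} | {S3}.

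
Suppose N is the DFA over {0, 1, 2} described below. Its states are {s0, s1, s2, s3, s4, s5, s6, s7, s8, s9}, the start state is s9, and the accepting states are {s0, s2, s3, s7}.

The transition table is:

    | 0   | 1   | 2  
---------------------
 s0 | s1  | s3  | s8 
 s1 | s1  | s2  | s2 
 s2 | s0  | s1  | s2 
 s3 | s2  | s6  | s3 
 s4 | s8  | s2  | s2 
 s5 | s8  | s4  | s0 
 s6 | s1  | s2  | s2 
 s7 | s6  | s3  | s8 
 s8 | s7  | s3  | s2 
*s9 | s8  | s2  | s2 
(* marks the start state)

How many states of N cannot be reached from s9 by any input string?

Starting at s9 and following transitions, the reachable set is {s0, s1, s2, s3, s6, s7, s8, s9}. That leaves s4, s5 unreachable — 2 in total.

2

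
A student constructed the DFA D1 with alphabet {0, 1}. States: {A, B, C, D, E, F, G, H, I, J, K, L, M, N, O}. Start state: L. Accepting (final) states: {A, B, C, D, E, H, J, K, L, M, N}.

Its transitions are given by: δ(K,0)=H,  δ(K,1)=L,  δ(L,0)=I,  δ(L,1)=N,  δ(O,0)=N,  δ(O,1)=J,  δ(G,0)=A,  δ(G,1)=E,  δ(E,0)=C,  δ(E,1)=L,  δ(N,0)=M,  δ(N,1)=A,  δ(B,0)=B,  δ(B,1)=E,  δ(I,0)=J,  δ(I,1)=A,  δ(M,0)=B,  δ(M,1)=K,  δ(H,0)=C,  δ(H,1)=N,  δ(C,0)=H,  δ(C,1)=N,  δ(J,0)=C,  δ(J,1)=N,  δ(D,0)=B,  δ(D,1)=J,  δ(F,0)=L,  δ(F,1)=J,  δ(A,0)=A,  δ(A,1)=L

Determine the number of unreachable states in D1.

No path from L leads to D, F, G, O; the other 11 states are all reachable.

4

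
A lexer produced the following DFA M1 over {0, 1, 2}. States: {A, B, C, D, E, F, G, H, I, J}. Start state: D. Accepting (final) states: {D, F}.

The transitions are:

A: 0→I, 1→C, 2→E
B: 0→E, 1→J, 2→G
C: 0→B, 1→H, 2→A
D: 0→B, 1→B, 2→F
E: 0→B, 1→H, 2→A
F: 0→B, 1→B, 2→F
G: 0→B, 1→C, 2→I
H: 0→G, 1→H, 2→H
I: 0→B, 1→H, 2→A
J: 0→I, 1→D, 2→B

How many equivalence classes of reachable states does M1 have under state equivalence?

P0 = {D,F} | {A,B,C,E,G,H,I,J}.
Split {A,B,C,E,G,H,I,J} by δ(·,1) → {A,B,C,E,G,H,I} and {J}.
Split {A,B,C,E,G,H,I} by δ(·,1) → {A,C,E,G,H,I} and {B}.
Split {A,C,E,G,H,I} by δ(·,0) → {C,E,G,I} and {A,H}.
Split {C,E,G,I} by δ(·,1) → {C,E,I} and {G}.
Refine {A,H} on symbol 0: members go to different blocks, giving {A} and {H}.
The partition is now stable with 7 blocks: {D,F} | {C,E,I} | {J} | {B} | {A} | {G} | {H}.

7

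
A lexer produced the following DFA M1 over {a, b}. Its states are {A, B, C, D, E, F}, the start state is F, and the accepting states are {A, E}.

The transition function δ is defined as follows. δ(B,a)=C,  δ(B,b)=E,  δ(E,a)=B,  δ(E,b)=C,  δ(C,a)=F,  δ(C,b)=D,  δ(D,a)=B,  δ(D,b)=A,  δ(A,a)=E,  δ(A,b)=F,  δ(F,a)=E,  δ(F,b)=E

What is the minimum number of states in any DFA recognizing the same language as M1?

Start with accepting vs non-accepting: {A,E} | {B,C,D,F}.
Split {A,E} by δ(·,a) → {A} and {E}.
On input a, block {B,C,D,F} splits into {B,C,D} and {F}.
Split {B,C,D} by δ(·,a) → {B,D} and {C}.
On input a, block {B,D} splits into {B} and {D}.
Stable partition: {A} | {B} | {E} | {F} | {C} | {D} — 6 equivalence classes.

6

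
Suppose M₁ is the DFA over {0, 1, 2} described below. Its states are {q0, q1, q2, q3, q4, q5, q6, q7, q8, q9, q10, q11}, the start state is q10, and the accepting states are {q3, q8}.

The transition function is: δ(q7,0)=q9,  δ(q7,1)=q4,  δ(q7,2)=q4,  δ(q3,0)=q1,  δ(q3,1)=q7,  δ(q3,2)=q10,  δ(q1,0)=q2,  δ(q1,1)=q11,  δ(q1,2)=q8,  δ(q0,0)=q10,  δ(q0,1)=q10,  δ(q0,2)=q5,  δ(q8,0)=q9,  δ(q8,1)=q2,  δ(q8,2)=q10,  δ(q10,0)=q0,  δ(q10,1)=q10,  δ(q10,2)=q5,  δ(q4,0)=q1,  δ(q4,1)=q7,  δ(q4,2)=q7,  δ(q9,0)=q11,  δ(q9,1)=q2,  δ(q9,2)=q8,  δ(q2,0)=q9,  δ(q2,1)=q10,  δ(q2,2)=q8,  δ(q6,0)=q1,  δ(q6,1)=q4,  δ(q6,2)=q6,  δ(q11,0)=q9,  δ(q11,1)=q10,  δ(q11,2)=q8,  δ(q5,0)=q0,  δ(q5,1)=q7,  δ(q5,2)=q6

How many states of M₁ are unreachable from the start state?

1

No path from q10 leads to q3; the other 11 states are all reachable.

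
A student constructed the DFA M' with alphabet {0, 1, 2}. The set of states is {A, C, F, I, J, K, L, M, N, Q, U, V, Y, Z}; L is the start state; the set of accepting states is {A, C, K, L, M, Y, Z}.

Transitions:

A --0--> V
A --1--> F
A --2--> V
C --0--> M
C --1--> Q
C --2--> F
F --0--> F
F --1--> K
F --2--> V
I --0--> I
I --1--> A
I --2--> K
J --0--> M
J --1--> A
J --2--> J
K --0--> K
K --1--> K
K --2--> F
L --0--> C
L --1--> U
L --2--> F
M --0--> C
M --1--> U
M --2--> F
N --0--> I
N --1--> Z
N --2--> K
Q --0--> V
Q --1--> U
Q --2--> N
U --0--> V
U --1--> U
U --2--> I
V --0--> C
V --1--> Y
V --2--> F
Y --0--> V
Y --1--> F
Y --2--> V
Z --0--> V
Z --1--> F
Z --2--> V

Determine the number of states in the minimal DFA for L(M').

Reachable states from the start: {A,C,F,I,K,L,M,N,Q,U,V,Y,Z}. Unreachable: {J} — drop them.
Initial partition by acceptance: {A,C,K,L,M,Y,Z} | {F,I,N,Q,U,V}.
On input 0, block {A,C,K,L,M,Y,Z} splits into {C,K,L,M} and {A,Y,Z}.
On input 1, block {C,K,L,M} splits into {C,L,M} and {K}.
Split {F,I,N,Q,U,V} by δ(·,0) → {F,I,N,Q,U} and {V}.
On input 0, block {F,I,N,Q,U} splits into {F,I,N} and {Q,U}.
On input 1, block {F,I,N} splits into {I,N} and {F}.
Stable partition: {C,L,M} | {I,N} | {A,Y,Z} | {K} | {V} | {Q,U} | {F} — 7 equivalence classes.

7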